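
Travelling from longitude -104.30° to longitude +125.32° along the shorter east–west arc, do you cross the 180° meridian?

Naïve |125.32 − -104.30| = 229.62° > 180°, so the shorter arc goes the other way round — across 180°.
Signed shortest Δλ = ((125.32 − -104.30 + 180) mod 360) − 180 = -130.38°.
Going west by 130.38° from -104.30° passes through 180° before reaching +125.32°.

Yes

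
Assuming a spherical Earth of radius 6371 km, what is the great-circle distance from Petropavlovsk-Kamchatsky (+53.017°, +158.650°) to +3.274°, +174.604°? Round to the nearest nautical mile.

Δλ = 174.604 − 158.650 = 15.954°.
Δφ = 3.274 − 53.017 = -49.743°.
a = sin²(Δφ/2) + cos φ₁ · cos φ₂ · sin²(Δλ/2) = 0.188458.
c = 2·atan2(√a, √(1−a)) = 0.89812 rad → d = 6371·c ≈ 5721.90 km ≈ 3089.58 nmi.

3090 nmi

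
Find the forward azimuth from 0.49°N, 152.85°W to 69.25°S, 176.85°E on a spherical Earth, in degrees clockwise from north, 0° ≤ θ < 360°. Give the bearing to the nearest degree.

191°

Δλ = 176.85 − -152.85 = 329.70°; wrapped into (−180°, 180°]: -30.30°.
θ = atan2( sin Δλ · cos φ₂ , cos φ₁ · sin φ₂ − sin φ₁ · cos φ₂ · cos Δλ )
  = atan2(-0.17875, -0.93772) = -169.208° → normalised to [0°, 360°): 190.792°.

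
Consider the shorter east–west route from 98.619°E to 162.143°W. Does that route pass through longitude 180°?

Yes

Naïve |-162.143 − 98.619| = 260.762° > 180°, so the shorter arc goes the other way round — across 180°.
Signed shortest Δλ = ((-162.143 − 98.619 + 180) mod 360) − 180 = 99.238°.
Going east by 99.238° from +98.619° passes through 180° before reaching -162.143°.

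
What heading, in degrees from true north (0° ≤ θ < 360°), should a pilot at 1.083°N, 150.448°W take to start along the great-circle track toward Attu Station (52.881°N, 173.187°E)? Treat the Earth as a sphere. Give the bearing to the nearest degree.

Δλ = 173.187 − -150.448 = 323.635°; wrapped into (−180°, 180°]: -36.365°.
θ = atan2( sin Δλ · cos φ₂ , cos φ₁ · sin φ₂ − sin φ₁ · cos φ₂ · cos Δλ )
  = atan2(-0.35782, 0.78806) = -24.420° → normalised to [0°, 360°): 335.580°.

336°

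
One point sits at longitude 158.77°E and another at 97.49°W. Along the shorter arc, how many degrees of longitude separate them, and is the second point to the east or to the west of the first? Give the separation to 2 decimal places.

103.74° east

Raw difference: -97.49 − 158.77 = -256.26°.
Normalise into (−180°, 180°]: -256.26° + 360° = 103.74°.
Positive ⇒ the second point lies to the east; separation 103.74°.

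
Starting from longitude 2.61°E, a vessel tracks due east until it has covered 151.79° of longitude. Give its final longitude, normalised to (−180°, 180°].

Start at +2.61°; shift +151.79° → +154.40°.
+154.40° already lies in (−180°, 180°].

154.40°E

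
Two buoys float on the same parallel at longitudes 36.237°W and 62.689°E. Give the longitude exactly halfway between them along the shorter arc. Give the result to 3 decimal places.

13.226°E

Signed shortest Δλ from -36.237° to +62.689° is +98.926°.
Midpoint longitude = -36.237° + (+98.926°)/2 = -36.237° + 49.463° = +13.226°.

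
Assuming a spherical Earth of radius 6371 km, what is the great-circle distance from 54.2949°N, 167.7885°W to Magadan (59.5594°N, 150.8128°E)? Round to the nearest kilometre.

2535 km

Δλ = 150.8128 − -167.7885 = 318.6013°; wrapped into (−180°, 180°]: -41.3987°.
Δφ = 59.5594 − 54.2949 = 5.2645°.
a = sin²(Δφ/2) + cos φ₁ · cos φ₂ · sin²(Δλ/2) = 0.039051.
c = 2·atan2(√a, √(1−a)) = 0.39785 rad → d = 6371·c ≈ 2534.67 km.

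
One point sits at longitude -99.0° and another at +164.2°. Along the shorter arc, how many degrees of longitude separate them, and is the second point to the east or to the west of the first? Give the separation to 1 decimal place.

96.8° west

Raw difference: 164.2 − -99.0 = 263.2°.
Normalise into (−180°, 180°]: 263.2° − 360° = -96.8°.
Negative ⇒ the second point lies to the west; separation 96.8°.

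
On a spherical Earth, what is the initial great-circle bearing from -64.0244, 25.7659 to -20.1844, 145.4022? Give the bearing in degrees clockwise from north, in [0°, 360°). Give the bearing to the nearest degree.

125°

Δλ = 145.4022 − 25.7659 = 119.6363°.
θ = atan2( sin Δλ · cos φ₂ , cos φ₁ · sin φ₂ − sin φ₁ · cos φ₂ · cos Δλ )
  = atan2(0.81580, -0.56836) = 124.865° → normalised to [0°, 360°): 124.865°.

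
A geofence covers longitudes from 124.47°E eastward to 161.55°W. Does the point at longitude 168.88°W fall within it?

Band width going east from +124.47° to -161.55°: ((-161.55 − 124.47) mod 360) = 73.98°.
Offset of -168.88° east of the west edge: ((-168.88 − 124.47) mod 360) = 66.65°.
66.65° ≤ 73.98° ⇒ inside.

Yes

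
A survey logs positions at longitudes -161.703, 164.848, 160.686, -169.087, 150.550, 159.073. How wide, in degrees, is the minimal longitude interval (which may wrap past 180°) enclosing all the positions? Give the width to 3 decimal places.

47.747°

Sort the longitudes: -169.087°, -161.703°, +150.550°, +159.073°, +160.686°, +164.848°.
Eastward gaps between consecutive values (wrapping around): 7.384°, 312.253°, 8.523°, 1.613°, 4.162°, 26.065°.
Largest gap = 312.253° ⇒ minimal covering band is its complement: 360° − 312.253° = 47.747°.
Band runs from +150.550° eastward to -161.703°, crossing the antimeridian.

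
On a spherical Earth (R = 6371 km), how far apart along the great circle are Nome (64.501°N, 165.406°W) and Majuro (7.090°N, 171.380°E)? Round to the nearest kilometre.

6642 km

Δλ = 171.380 − -165.406 = 336.786°; wrapped into (−180°, 180°]: -23.214°.
Δφ = 7.090 − 64.501 = -57.411°.
a = sin²(Δφ/2) + cos φ₁ · cos φ₂ · sin²(Δλ/2) = 0.247989.
c = 2·atan2(√a, √(1−a)) = 1.04255 rad → d = 6371·c ≈ 6642.07 km.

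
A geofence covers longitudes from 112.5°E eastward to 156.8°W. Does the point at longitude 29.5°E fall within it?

Band width going east from +112.5° to -156.8°: ((-156.8 − 112.5) mod 360) = 90.7°.
Offset of +29.5° east of the west edge: ((29.5 − 112.5) mod 360) = 277.0°.
277.0° > 90.7° ⇒ outside.

No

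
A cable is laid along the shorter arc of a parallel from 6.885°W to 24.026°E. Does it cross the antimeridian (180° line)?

Signed shortest Δλ = ((24.026 − -6.885 + 180) mod 360) − 180 = 30.911°.
Going east by 30.911° from -6.885° reaches +24.026° without touching 180°.

No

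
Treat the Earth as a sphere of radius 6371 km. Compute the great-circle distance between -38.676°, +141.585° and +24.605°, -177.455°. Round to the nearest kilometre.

Δλ = -177.455 − 141.585 = -319.040°; wrapped into (−180°, 180°]: 40.960°.
Δφ = 24.605 − -38.676 = 63.281°.
a = sin²(Δφ/2) + cos φ₁ · cos φ₂ · sin²(Δλ/2) = 0.362084.
c = 2·atan2(√a, √(1−a)) = 1.29134 rad → d = 6371·c ≈ 8227.14 km.

8227 km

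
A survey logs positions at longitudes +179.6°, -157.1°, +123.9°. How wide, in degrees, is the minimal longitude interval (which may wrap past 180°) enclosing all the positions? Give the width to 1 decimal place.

79.0°

Sort the longitudes: -157.1°, +123.9°, +179.6°.
Eastward gaps between consecutive values (wrapping around): 281.0°, 55.7°, 23.3°.
Largest gap = 281.0° ⇒ minimal covering band is its complement: 360° − 281.0° = 79.0°.
Band runs from +123.9° eastward to -157.1°, crossing the antimeridian.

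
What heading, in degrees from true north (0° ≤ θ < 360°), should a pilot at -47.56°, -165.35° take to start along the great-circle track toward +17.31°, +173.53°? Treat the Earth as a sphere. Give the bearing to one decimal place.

338.2°

Δλ = 173.53 − -165.35 = 338.88°; wrapped into (−180°, 180°]: -21.12°.
θ = atan2( sin Δλ · cos φ₂ , cos φ₁ · sin φ₂ − sin φ₁ · cos φ₂ · cos Δλ )
  = atan2(-0.34400, 0.85802) = -21.847° → normalised to [0°, 360°): 338.153°.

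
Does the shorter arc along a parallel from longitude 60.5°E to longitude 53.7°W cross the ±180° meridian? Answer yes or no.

No

Signed shortest Δλ = ((-53.7 − 60.5 + 180) mod 360) − 180 = -114.2°.
Going west by 114.2° from +60.5° reaches -53.7° without touching 180°.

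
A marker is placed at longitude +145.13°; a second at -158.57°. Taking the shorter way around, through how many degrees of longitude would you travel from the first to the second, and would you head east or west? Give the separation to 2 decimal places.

56.30° east

Raw difference: -158.57 − 145.13 = -303.7°.
Normalise into (−180°, 180°]: -303.7° + 360° = 56.3°.
Positive ⇒ the second point lies to the east; separation 56.30°.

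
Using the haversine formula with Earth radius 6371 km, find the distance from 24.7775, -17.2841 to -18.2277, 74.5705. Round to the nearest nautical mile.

5953 nmi

Δλ = 74.5705 − -17.2841 = 91.8546°.
Δφ = -18.2277 − 24.7775 = -43.0052°.
a = sin²(Δφ/2) + cos φ₁ · cos φ₂ · sin²(Δλ/2) = 0.579500.
c = 2·atan2(√a, √(1−a)) = 1.73047 rad → d = 6371·c ≈ 11024.85 km ≈ 5952.94 nmi.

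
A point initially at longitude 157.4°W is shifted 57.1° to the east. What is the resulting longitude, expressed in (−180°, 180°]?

Start at -157.4°; shift +57.1° → -100.3°.
-100.3° already lies in (−180°, 180°].

100.3°W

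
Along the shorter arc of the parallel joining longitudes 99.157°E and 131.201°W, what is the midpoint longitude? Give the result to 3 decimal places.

163.978°E

Signed shortest Δλ from +99.157° to -131.201° is +129.642°.
Midpoint longitude = +99.157° + (+129.642°)/2 = +99.157° + 64.821° = +163.978°.
(The naïve average (+99.157 + -131.201)/2 = -16.022° is on the wrong side of the globe.)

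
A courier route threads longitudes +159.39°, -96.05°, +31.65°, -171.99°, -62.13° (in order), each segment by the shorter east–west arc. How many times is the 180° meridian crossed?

2

Leg 1: +159.39° → -96.05°, shortest Δλ = 104.56° (east) — crosses 180°.
Leg 2: -96.05° → +31.65°, shortest Δλ = 127.7° (east) — does not cross 180°.
Leg 3: +31.65° → -171.99°, shortest Δλ = 156.36° (east) — crosses 180°.
Leg 4: -171.99° → -62.13°, shortest Δλ = 109.86° (east) — does not cross 180°.
Total crossings: 2.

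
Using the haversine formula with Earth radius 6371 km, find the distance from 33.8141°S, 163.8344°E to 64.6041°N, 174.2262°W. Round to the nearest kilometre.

Δλ = -174.2262 − 163.8344 = -338.0606°; wrapped into (−180°, 180°]: 21.9394°.
Δφ = 64.6041 − -33.8141 = 98.4182°.
a = sin²(Δφ/2) + cos φ₁ · cos φ₂ · sin²(Δλ/2) = 0.586101.
c = 2·atan2(√a, √(1−a)) = 1.74386 rad → d = 6371·c ≈ 11110.14 km.

11110 km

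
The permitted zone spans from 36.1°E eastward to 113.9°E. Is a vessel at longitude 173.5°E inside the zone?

No

Band width going east from +36.1° to +113.9°: ((113.9 − 36.1) mod 360) = 77.8°.
Offset of +173.5° east of the west edge: ((173.5 − 36.1) mod 360) = 137.4°.
137.4° > 77.8° ⇒ outside.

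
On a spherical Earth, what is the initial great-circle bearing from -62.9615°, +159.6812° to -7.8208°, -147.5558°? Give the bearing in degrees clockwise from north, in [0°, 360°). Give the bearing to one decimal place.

Δλ = -147.5558 − 159.6812 = -307.2370°; wrapped into (−180°, 180°]: 52.7630°.
θ = atan2( sin Δλ · cos φ₂ , cos φ₁ · sin φ₂ − sin φ₁ · cos φ₂ · cos Δλ )
  = atan2(0.78873, 0.47210) = 59.097° → normalised to [0°, 360°): 59.097°.

59.1°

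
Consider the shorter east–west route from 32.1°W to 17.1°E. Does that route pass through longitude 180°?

No

Signed shortest Δλ = ((17.1 − -32.1 + 180) mod 360) − 180 = 49.2°.
Going east by 49.2° from -32.1° reaches +17.1° without touching 180°.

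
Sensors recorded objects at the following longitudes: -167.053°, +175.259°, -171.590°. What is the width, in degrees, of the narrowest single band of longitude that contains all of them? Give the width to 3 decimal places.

17.688°

Sort the longitudes: -171.590°, -167.053°, +175.259°.
Eastward gaps between consecutive values (wrapping around): 4.537°, 342.312°, 13.151°.
Largest gap = 342.312° ⇒ minimal covering band is its complement: 360° − 342.312° = 17.688°.
Band runs from +175.259° eastward to -167.053°, crossing the antimeridian.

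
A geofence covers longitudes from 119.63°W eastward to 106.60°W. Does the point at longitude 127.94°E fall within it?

Band width going east from -119.63° to -106.60°: ((-106.60 − -119.63) mod 360) = 13.03°.
Offset of +127.94° east of the west edge: ((127.94 − -119.63) mod 360) = 247.57°.
247.57° > 13.03° ⇒ outside.

No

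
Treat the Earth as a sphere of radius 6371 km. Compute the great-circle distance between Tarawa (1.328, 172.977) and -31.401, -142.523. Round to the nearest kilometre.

5935 km

Δλ = -142.523 − 172.977 = -315.500°; wrapped into (−180°, 180°]: 44.500°.
Δφ = -31.401 − 1.328 = -32.729°.
a = sin²(Δφ/2) + cos φ₁ · cos φ₂ · sin²(Δλ/2) = 0.201725.
c = 2·atan2(√a, √(1−a)) = 0.93160 rad → d = 6371·c ≈ 5935.23 km.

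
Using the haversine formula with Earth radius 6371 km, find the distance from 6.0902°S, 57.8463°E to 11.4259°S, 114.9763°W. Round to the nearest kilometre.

17912 km

Δλ = -114.9763 − 57.8463 = -172.8226°.
Δφ = -11.4259 − -6.0902 = -5.3357°.
a = sin²(Δφ/2) + cos φ₁ · cos φ₂ · sin²(Δλ/2) = 0.972998.
c = 2·atan2(√a, √(1−a)) = 2.81145 rad → d = 6371·c ≈ 17911.73 km.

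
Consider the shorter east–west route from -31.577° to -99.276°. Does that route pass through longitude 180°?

Signed shortest Δλ = ((-99.276 − -31.577 + 180) mod 360) − 180 = -67.699°.
Going west by 67.699° from -31.577° reaches -99.276° without touching 180°.

No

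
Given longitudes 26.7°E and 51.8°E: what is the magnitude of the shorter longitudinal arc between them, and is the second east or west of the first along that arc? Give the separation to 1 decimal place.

Raw difference: 51.8 − 26.7 = 25.1°.
Normalise into (−180°, 180°]: 25.1° stays 25.1°.
Positive ⇒ the second point lies to the east; separation 25.1°.

25.1° east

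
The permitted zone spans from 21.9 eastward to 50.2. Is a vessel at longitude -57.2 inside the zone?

Band width going east from +21.9° to +50.2°: ((50.2 − 21.9) mod 360) = 28.3°.
Offset of -57.2° east of the west edge: ((-57.2 − 21.9) mod 360) = 280.9°.
280.9° > 28.3° ⇒ outside.

No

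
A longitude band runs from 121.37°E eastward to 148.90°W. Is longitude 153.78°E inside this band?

Yes

Band width going east from +121.37° to -148.90°: ((-148.90 − 121.37) mod 360) = 89.73°.
Offset of +153.78° east of the west edge: ((153.78 − 121.37) mod 360) = 32.41°.
32.41° ≤ 89.73° ⇒ inside.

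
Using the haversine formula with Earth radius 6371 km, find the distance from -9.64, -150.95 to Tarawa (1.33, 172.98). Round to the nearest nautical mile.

Δλ = 172.98 − -150.95 = 323.93°; wrapped into (−180°, 180°]: -36.07°.
Δφ = 1.33 − -9.64 = 10.97°.
a = sin²(Δφ/2) + cos φ₁ · cos φ₂ · sin²(Δλ/2) = 0.103608.
c = 2·atan2(√a, √(1−a)) = 0.65543 rad → d = 6371·c ≈ 4175.77 km ≈ 2254.74 nmi.

2255 nmi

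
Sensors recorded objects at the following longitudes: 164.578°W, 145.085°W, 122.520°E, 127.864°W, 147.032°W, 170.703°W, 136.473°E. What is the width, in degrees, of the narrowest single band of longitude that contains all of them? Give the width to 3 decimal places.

Sort the longitudes: -170.703°, -164.578°, -147.032°, -145.085°, -127.864°, +122.520°, +136.473°.
Eastward gaps between consecutive values (wrapping around): 6.125°, 17.546°, 1.947°, 17.221°, 250.384°, 13.953°, 52.824°.
Largest gap = 250.384° ⇒ minimal covering band is its complement: 360° − 250.384° = 109.616°.
Band runs from +122.520° eastward to -127.864°, crossing the antimeridian.

109.616°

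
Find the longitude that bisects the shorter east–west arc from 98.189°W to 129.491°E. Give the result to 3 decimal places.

164.349°W

Signed shortest Δλ from -98.189° to +129.491° is -132.320°.
Midpoint longitude = -98.189° + (-132.320°)/2 = -98.189° − 66.160° = -164.349°.
(The naïve average (-98.189 + +129.491)/2 = 15.651° is on the wrong side of the globe.)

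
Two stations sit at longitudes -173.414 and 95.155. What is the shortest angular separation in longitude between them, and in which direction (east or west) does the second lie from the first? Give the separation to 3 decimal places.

Raw difference: 95.155 − -173.414 = 268.569°.
Normalise into (−180°, 180°]: 268.569° − 360° = -91.431°.
Negative ⇒ the second point lies to the west; separation 91.431°.

91.431° west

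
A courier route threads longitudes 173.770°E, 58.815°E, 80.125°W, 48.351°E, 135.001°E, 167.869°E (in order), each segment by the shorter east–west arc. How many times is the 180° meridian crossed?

0

Leg 1: +173.770° → +58.815°, shortest Δλ = -114.955° (west) — does not cross 180°.
Leg 2: +58.815° → -80.125°, shortest Δλ = -138.94° (west) — does not cross 180°.
Leg 3: -80.125° → +48.351°, shortest Δλ = 128.476° (east) — does not cross 180°.
Leg 4: +48.351° → +135.001°, shortest Δλ = 86.65° (east) — does not cross 180°.
Leg 5: +135.001° → +167.869°, shortest Δλ = 32.868° (east) — does not cross 180°.
Total crossings: 0.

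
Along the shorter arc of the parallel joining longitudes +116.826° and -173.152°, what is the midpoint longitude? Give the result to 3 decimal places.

+151.837°

Signed shortest Δλ from +116.826° to -173.152° is +70.022°.
Midpoint longitude = +116.826° + (+70.022°)/2 = +116.826° + 35.011° = +151.837°.
(The naïve average (+116.826 + -173.152)/2 = -28.163° is on the wrong side of the globe.)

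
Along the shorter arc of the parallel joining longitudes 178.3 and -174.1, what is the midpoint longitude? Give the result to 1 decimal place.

Signed shortest Δλ from +178.3° to -174.1° is +7.6°.
Midpoint longitude = +178.3° + (+7.6°)/2 = +178.3° + 3.8° = +182.1°.
Normalise into (−180°, 180°]: -177.9°.
(The naïve average (+178.3 + -174.1)/2 = 2.1° is on the wrong side of the globe.)

-177.9°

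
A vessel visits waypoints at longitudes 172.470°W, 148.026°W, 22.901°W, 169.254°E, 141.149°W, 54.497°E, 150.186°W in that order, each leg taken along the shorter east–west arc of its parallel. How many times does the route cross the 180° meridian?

4

Leg 1: -172.470° → -148.026°, shortest Δλ = 24.444° (east) — does not cross 180°.
Leg 2: -148.026° → -22.901°, shortest Δλ = 125.125° (east) — does not cross 180°.
Leg 3: -22.901° → +169.254°, shortest Δλ = -167.845° (west) — crosses 180°.
Leg 4: +169.254° → -141.149°, shortest Δλ = 49.597° (east) — crosses 180°.
Leg 5: -141.149° → +54.497°, shortest Δλ = -164.354° (west) — crosses 180°.
Leg 6: +54.497° → -150.186°, shortest Δλ = 155.317° (east) — crosses 180°.
Total crossings: 4.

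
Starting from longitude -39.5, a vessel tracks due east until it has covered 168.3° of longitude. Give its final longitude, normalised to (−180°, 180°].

+128.8°

Start at -39.5°; shift +168.3° → +128.8°.
+128.8° already lies in (−180°, 180°].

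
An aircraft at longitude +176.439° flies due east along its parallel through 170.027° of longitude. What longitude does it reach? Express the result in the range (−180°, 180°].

-13.534°

Start at +176.439°; shift +170.027° → +346.466°.
+346.466° lies outside (−180°, 180°]; subtract 360° → -13.534°.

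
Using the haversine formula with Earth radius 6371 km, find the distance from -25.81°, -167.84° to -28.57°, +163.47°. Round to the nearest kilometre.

2847 km

Δλ = 163.47 − -167.84 = 331.31°; wrapped into (−180°, 180°]: -28.69°.
Δφ = -28.57 − -25.81 = -2.76°.
a = sin²(Δφ/2) + cos φ₁ · cos φ₂ · sin²(Δλ/2) = 0.049112.
c = 2·atan2(√a, √(1−a)) = 0.44694 rad → d = 6371·c ≈ 2847.44 km.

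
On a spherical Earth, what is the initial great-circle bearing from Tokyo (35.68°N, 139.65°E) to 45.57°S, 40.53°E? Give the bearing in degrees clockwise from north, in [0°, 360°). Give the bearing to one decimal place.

233.3°

Δλ = 40.53 − 139.65 = -99.12°.
θ = atan2( sin Δλ · cos φ₂ , cos φ₁ · sin φ₂ − sin φ₁ · cos φ₂ · cos Δλ )
  = atan2(-0.69119, -0.51534) = -126.708° → normalised to [0°, 360°): 233.292°.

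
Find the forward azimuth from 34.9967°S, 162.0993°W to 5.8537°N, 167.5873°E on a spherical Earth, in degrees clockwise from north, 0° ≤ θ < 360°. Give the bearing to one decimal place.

Δλ = 167.5873 − -162.0993 = 329.6866°; wrapped into (−180°, 180°]: -30.3134°.
θ = atan2( sin Δλ · cos φ₂ , cos φ₁ · sin φ₂ − sin φ₁ · cos φ₂ · cos Δλ )
  = atan2(-0.50210, 0.57608) = -41.075° → normalised to [0°, 360°): 318.925°.

318.9°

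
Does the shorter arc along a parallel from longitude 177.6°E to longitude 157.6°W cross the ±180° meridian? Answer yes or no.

Yes

Naïve |-157.6 − 177.6| = 335.2° > 180°, so the shorter arc goes the other way round — across 180°.
Signed shortest Δλ = ((-157.6 − 177.6 + 180) mod 360) − 180 = 24.8°.
Going east by 24.8° from +177.6° passes through 180° before reaching -157.6°.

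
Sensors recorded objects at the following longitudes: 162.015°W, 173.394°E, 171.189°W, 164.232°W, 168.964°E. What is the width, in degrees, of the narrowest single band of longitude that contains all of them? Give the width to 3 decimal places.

29.021°

Sort the longitudes: -171.189°, -164.232°, -162.015°, +168.964°, +173.394°.
Eastward gaps between consecutive values (wrapping around): 6.957°, 2.217°, 330.979°, 4.430°, 15.417°.
Largest gap = 330.979° ⇒ minimal covering band is its complement: 360° − 330.979° = 29.021°.
Band runs from +168.964° eastward to -162.015°, crossing the antimeridian.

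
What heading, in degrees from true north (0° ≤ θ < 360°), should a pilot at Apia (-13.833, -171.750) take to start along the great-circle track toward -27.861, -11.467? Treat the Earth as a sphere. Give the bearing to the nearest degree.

Δλ = -11.467 − -171.750 = 160.283°.
θ = atan2( sin Δλ · cos φ₂ , cos φ₁ · sin φ₂ − sin φ₁ · cos φ₂ · cos Δλ )
  = atan2(0.29827, -0.65276) = 155.443° → normalised to [0°, 360°): 155.443°.

155°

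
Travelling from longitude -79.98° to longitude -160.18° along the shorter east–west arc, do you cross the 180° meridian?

No

Signed shortest Δλ = ((-160.18 − -79.98 + 180) mod 360) − 180 = -80.2°.
Going west by 80.2° from -79.98° reaches -160.18° without touching 180°.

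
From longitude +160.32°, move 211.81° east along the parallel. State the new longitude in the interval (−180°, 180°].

Start at +160.32°; shift +211.81° → +372.13°.
+372.13° lies outside (−180°, 180°]; subtract 360° → +12.13°.

+12.13°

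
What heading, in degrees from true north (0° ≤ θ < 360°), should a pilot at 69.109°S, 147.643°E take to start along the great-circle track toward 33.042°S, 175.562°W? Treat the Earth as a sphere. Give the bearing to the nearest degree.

Δλ = -175.562 − 147.643 = -323.205°; wrapped into (−180°, 180°]: 36.795°.
θ = atan2( sin Δλ · cos φ₂ , cos φ₁ · sin φ₂ − sin φ₁ · cos φ₂ · cos Δλ )
  = atan2(0.50209, 0.43271) = 49.244° → normalised to [0°, 360°): 49.244°.

49°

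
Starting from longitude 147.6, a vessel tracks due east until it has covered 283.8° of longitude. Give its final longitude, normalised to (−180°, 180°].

Start at +147.6°; shift +283.8° → +431.4°.
+431.4° lies outside (−180°, 180°]; subtract 360° → +71.4°.

+71.4°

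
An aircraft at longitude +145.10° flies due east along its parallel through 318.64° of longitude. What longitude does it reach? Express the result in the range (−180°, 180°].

+103.74°

Start at +145.10°; shift +318.64° → +463.74°.
+463.74° lies outside (−180°, 180°]; subtract 360° → +103.74°.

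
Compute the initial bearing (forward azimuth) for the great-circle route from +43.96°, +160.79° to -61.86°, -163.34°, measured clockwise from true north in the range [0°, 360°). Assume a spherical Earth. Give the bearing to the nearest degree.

Δλ = -163.34 − 160.79 = -324.13°; wrapped into (−180°, 180°]: 35.87°.
θ = atan2( sin Δλ · cos φ₂ , cos φ₁ · sin φ₂ − sin φ₁ · cos φ₂ · cos Δλ )
  = atan2(0.27635, -0.90003) = 162.931° → normalised to [0°, 360°): 162.931°.

163°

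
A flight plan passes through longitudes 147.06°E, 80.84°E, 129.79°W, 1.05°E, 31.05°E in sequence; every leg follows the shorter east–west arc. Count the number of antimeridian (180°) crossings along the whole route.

1

Leg 1: +147.06° → +80.84°, shortest Δλ = -66.22° (west) — does not cross 180°.
Leg 2: +80.84° → -129.79°, shortest Δλ = 149.37° (east) — crosses 180°.
Leg 3: -129.79° → +1.05°, shortest Δλ = 130.84° (east) — does not cross 180°.
Leg 4: +1.05° → +31.05°, shortest Δλ = 30.0° (east) — does not cross 180°.
Total crossings: 1.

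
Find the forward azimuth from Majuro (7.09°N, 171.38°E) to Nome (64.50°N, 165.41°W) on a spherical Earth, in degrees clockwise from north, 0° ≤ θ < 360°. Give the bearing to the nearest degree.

Δλ = -165.41 − 171.38 = -336.79°; wrapped into (−180°, 180°]: 23.21°.
θ = atan2( sin Δλ · cos φ₂ , cos φ₁ · sin φ₂ − sin φ₁ · cos φ₂ · cos Δλ )
  = atan2(0.16967, 0.84685) = 11.329° → normalised to [0°, 360°): 11.329°.

11°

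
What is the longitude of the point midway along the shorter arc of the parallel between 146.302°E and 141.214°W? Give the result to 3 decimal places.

177.456°W

Signed shortest Δλ from +146.302° to -141.214° is +72.484°.
Midpoint longitude = +146.302° + (+72.484°)/2 = +146.302° + 36.242° = +182.544°.
Normalise into (−180°, 180°]: -177.456°.
(The naïve average (+146.302 + -141.214)/2 = 2.544° is on the wrong side of the globe.)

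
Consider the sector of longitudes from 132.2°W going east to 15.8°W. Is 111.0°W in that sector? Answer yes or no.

Yes

Band width going east from -132.2° to -15.8°: ((-15.8 − -132.2) mod 360) = 116.4°.
Offset of -111.0° east of the west edge: ((-111.0 − -132.2) mod 360) = 21.2°.
21.2° ≤ 116.4° ⇒ inside.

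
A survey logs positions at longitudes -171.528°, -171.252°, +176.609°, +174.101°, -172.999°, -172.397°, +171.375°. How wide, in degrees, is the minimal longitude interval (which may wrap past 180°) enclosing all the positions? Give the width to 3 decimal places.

17.373°

Sort the longitudes: -172.999°, -172.397°, -171.528°, -171.252°, +171.375°, +174.101°, +176.609°.
Eastward gaps between consecutive values (wrapping around): 0.602°, 0.869°, 0.276°, 342.627°, 2.726°, 2.508°, 10.392°.
Largest gap = 342.627° ⇒ minimal covering band is its complement: 360° − 342.627° = 17.373°.
Band runs from +171.375° eastward to -171.252°, crossing the antimeridian.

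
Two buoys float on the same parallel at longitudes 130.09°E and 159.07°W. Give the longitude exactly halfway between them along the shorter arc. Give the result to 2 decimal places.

Signed shortest Δλ from +130.09° to -159.07° is +70.84°.
Midpoint longitude = +130.09° + (+70.84°)/2 = +130.09° + 35.42° = +165.51°.
(The naïve average (+130.09 + -159.07)/2 = -14.49° is on the wrong side of the globe.)

165.51°E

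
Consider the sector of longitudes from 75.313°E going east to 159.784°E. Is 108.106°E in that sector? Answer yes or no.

Yes

Band width going east from +75.313° to +159.784°: ((159.784 − 75.313) mod 360) = 84.471°.
Offset of +108.106° east of the west edge: ((108.106 − 75.313) mod 360) = 32.793°.
32.793° ≤ 84.471° ⇒ inside.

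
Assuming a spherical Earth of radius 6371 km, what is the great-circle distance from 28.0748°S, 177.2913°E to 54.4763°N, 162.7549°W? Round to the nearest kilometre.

Δλ = -162.7549 − 177.2913 = -340.0462°; wrapped into (−180°, 180°]: 19.9538°.
Δφ = 54.4763 − -28.0748 = 82.5511°.
a = sin²(Δφ/2) + cos φ₁ · cos φ₂ · sin²(Δλ/2) = 0.450567.
c = 2·atan2(√a, √(1−a)) = 1.47177 rad → d = 6371·c ≈ 9376.64 km.

9377 km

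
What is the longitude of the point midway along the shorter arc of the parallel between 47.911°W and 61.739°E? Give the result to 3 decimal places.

6.914°E

Signed shortest Δλ from -47.911° to +61.739° is +109.650°.
Midpoint longitude = -47.911° + (+109.650°)/2 = -47.911° + 54.825° = +6.914°.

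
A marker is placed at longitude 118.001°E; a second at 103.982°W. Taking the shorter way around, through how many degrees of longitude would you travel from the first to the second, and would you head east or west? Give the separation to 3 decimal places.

Raw difference: -103.982 − 118.001 = -221.983°.
Normalise into (−180°, 180°]: -221.983° + 360° = 138.017°.
Positive ⇒ the second point lies to the east; separation 138.017°.

138.017° east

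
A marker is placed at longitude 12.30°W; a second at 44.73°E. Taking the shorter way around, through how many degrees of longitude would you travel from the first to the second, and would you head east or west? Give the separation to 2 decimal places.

57.03° east

Raw difference: 44.73 − -12.30 = 57.03°.
Normalise into (−180°, 180°]: 57.03° stays 57.03°.
Positive ⇒ the second point lies to the east; separation 57.03°.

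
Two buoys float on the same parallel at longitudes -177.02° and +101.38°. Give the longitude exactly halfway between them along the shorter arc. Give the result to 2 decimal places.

+142.18°

Signed shortest Δλ from -177.02° to +101.38° is -81.60°.
Midpoint longitude = -177.02° + (-81.60°)/2 = -177.02° − 40.80° = -217.82°.
Normalise into (−180°, 180°]: +142.18°.
(The naïve average (-177.02 + +101.38)/2 = -37.82° is on the wrong side of the globe.)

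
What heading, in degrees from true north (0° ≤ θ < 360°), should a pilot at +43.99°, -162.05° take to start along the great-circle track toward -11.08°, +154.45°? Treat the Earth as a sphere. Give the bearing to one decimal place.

226.9°

Δλ = 154.45 − -162.05 = 316.50°; wrapped into (−180°, 180°]: -43.50°.
θ = atan2( sin Δλ · cos φ₂ , cos φ₁ · sin φ₂ − sin φ₁ · cos φ₂ · cos Δλ )
  = atan2(-0.67552, -0.63267) = -133.124° → normalised to [0°, 360°): 226.876°.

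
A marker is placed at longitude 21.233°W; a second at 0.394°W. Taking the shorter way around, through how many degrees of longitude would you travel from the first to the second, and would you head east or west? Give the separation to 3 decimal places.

20.839° east

Raw difference: -0.394 − -21.233 = 20.839°.
Normalise into (−180°, 180°]: 20.839° stays 20.839°.
Positive ⇒ the second point lies to the east; separation 20.839°.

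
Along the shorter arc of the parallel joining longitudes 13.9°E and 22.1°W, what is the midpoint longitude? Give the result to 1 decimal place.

4.1°W

Signed shortest Δλ from +13.9° to -22.1° is -36.0°.
Midpoint longitude = +13.9° + (-36.0°)/2 = +13.9° − 18.0° = -4.1°.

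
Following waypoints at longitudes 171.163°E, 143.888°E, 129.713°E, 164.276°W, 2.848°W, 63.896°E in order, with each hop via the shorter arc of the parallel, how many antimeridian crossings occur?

1

Leg 1: +171.163° → +143.888°, shortest Δλ = -27.275° (west) — does not cross 180°.
Leg 2: +143.888° → +129.713°, shortest Δλ = -14.175° (west) — does not cross 180°.
Leg 3: +129.713° → -164.276°, shortest Δλ = 66.011° (east) — crosses 180°.
Leg 4: -164.276° → -2.848°, shortest Δλ = 161.428° (east) — does not cross 180°.
Leg 5: -2.848° → +63.896°, shortest Δλ = 66.744° (east) — does not cross 180°.
Total crossings: 1.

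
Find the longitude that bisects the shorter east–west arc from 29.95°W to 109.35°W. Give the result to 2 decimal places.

69.65°W

Signed shortest Δλ from -29.95° to -109.35° is -79.40°.
Midpoint longitude = -29.95° + (-79.40°)/2 = -29.95° − 39.70° = -69.65°.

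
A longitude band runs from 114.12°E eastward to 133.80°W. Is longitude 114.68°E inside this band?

Band width going east from +114.12° to -133.80°: ((-133.80 − 114.12) mod 360) = 112.08°.
Offset of +114.68° east of the west edge: ((114.68 − 114.12) mod 360) = 0.56°.
0.56° ≤ 112.08° ⇒ inside.

Yes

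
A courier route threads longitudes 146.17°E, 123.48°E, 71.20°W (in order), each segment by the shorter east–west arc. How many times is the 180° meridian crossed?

Leg 1: +146.17° → +123.48°, shortest Δλ = -22.69° (west) — does not cross 180°.
Leg 2: +123.48° → -71.20°, shortest Δλ = 165.32° (east) — crosses 180°.
Total crossings: 1.

1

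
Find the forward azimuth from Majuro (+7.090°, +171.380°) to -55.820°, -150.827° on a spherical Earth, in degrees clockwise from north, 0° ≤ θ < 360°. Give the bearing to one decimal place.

Δλ = -150.827 − 171.380 = -322.207°; wrapped into (−180°, 180°]: 37.793°.
θ = atan2( sin Δλ · cos φ₂ , cos φ₁ · sin φ₂ − sin φ₁ · cos φ₂ · cos Δλ )
  = atan2(0.34427, -0.87575) = 158.539° → normalised to [0°, 360°): 158.539°.

158.5°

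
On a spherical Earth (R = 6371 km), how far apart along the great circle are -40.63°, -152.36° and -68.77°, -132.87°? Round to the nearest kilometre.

Δλ = -132.87 − -152.36 = 19.49°.
Δφ = -68.77 − -40.63 = -28.14°.
a = sin²(Δφ/2) + cos φ₁ · cos φ₂ · sin²(Δλ/2) = 0.066975.
c = 2·atan2(√a, √(1−a)) = 0.52355 rad → d = 6371·c ≈ 3335.53 km.

3336 km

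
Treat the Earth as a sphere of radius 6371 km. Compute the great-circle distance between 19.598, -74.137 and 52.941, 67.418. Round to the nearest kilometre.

11141 km

Δλ = 67.418 − -74.137 = 141.555°.
Δφ = 52.941 − 19.598 = 33.343°.
a = sin²(Δφ/2) + cos φ₁ · cos φ₂ · sin²(Δλ/2) = 0.588488.
c = 2·atan2(√a, √(1−a)) = 1.74871 rad → d = 6371·c ≈ 11141.03 km.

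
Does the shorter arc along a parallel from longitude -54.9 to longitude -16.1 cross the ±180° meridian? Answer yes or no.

Signed shortest Δλ = ((-16.1 − -54.9 + 180) mod 360) − 180 = 38.8°.
Going east by 38.8° from -54.9° reaches -16.1° without touching 180°.

No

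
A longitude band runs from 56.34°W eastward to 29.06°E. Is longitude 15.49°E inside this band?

Band width going east from -56.34° to +29.06°: ((29.06 − -56.34) mod 360) = 85.40°.
Offset of +15.49° east of the west edge: ((15.49 − -56.34) mod 360) = 71.83°.
71.83° ≤ 85.40° ⇒ inside.

Yes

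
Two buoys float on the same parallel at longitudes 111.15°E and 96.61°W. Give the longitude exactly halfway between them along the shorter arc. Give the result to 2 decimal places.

Signed shortest Δλ from +111.15° to -96.61° is +152.24°.
Midpoint longitude = +111.15° + (+152.24°)/2 = +111.15° + 76.12° = +187.27°.
Normalise into (−180°, 180°]: -172.73°.
(The naïve average (+111.15 + -96.61)/2 = 7.27° is on the wrong side of the globe.)

172.73°W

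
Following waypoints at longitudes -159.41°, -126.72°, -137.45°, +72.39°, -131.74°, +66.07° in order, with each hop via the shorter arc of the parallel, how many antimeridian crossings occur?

Leg 1: -159.41° → -126.72°, shortest Δλ = 32.69° (east) — does not cross 180°.
Leg 2: -126.72° → -137.45°, shortest Δλ = -10.73° (west) — does not cross 180°.
Leg 3: -137.45° → +72.39°, shortest Δλ = -150.16° (west) — crosses 180°.
Leg 4: +72.39° → -131.74°, shortest Δλ = 155.87° (east) — crosses 180°.
Leg 5: -131.74° → +66.07°, shortest Δλ = -162.19° (west) — crosses 180°.
Total crossings: 3.

3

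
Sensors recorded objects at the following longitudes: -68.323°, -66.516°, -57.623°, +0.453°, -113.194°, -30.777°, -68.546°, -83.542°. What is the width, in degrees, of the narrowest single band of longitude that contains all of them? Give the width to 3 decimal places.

Sort the longitudes: -113.194°, -83.542°, -68.546°, -68.323°, -66.516°, -57.623°, -30.777°, +0.453°.
Eastward gaps between consecutive values (wrapping around): 29.652°, 14.996°, 0.223°, 1.807°, 8.893°, 26.846°, 31.230°, 246.353°.
Largest gap = 246.353° ⇒ minimal covering band is its complement: 360° − 246.353° = 113.647°.
Band runs from -113.194° eastward to +0.453°.

113.647°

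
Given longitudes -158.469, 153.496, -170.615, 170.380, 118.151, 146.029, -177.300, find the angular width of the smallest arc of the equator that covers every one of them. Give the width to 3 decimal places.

Sort the longitudes: -177.300°, -170.615°, -158.469°, +118.151°, +146.029°, +153.496°, +170.380°.
Eastward gaps between consecutive values (wrapping around): 6.685°, 12.146°, 276.620°, 27.878°, 7.467°, 16.884°, 12.320°.
Largest gap = 276.620° ⇒ minimal covering band is its complement: 360° − 276.620° = 83.380°.
Band runs from +118.151° eastward to -158.469°, crossing the antimeridian.

83.380°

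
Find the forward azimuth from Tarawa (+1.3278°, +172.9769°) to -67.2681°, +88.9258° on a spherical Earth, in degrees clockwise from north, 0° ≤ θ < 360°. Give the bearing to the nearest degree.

Δλ = 88.9258 − 172.9769 = -84.0511°.
θ = atan2( sin Δλ · cos φ₂ , cos φ₁ · sin φ₂ − sin φ₁ · cos φ₂ · cos Δλ )
  = atan2(-0.38434, -0.92300) = -157.393° → normalised to [0°, 360°): 202.607°.

203°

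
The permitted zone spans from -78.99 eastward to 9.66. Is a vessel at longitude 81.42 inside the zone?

Band width going east from -78.99° to +9.66°: ((9.66 − -78.99) mod 360) = 88.65°.
Offset of +81.42° east of the west edge: ((81.42 − -78.99) mod 360) = 160.41°.
160.41° > 88.65° ⇒ outside.

No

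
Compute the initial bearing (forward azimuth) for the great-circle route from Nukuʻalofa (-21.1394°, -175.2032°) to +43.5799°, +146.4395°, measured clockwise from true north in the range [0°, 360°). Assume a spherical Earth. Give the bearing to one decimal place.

Δλ = 146.4395 − -175.2032 = 321.6427°; wrapped into (−180°, 180°]: -38.3573°.
θ = atan2( sin Δλ · cos φ₂ , cos φ₁ · sin φ₂ − sin φ₁ · cos φ₂ · cos Δλ )
  = atan2(-0.44954, 0.84784) = -27.934° → normalised to [0°, 360°): 332.066°.

332.1°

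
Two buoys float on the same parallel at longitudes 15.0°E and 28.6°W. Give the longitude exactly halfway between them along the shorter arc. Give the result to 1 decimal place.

6.8°W

Signed shortest Δλ from +15.0° to -28.6° is -43.6°.
Midpoint longitude = +15.0° + (-43.6°)/2 = +15.0° − 21.8° = -6.8°.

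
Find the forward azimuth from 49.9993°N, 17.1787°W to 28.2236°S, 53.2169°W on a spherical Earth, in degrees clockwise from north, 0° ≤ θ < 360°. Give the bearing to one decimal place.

211.4°

Δλ = -53.2169 − -17.1787 = -36.0382°.
θ = atan2( sin Δλ · cos φ₂ , cos φ₁ · sin φ₂ − sin φ₁ · cos φ₂ · cos Δλ )
  = atan2(-0.51838, -0.84978) = -148.616° → normalised to [0°, 360°): 211.384°.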